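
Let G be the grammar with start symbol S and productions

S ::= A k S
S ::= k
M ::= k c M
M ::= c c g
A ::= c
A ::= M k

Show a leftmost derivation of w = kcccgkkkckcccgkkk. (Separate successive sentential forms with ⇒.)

S ⇒ AkS ⇒ MkkS ⇒ kcMkkS ⇒ kcccgkkS ⇒ kcccgkkAkS ⇒ kcccgkkMkkS ⇒ kcccgkkkcMkkS ⇒ kcccgkkkckcMkkS ⇒ kcccgkkkckcccgkkS ⇒ kcccgkkkckcccgkkk

S ⇒ AkS   [S ::= A k S]
AkS ⇒ MkkS   [A ::= M k]
MkkS ⇒ kcMkkS   [M ::= k c M]
kcMkkS ⇒ kcccgkkS   [M ::= c c g]
kcccgkkS ⇒ kcccgkkAkS   [S ::= A k S]
kcccgkkAkS ⇒ kcccgkkMkkS   [A ::= M k]
kcccgkkMkkS ⇒ kcccgkkkcMkkS   [M ::= k c M]
kcccgkkkcMkkS ⇒ kcccgkkkckcMkkS   [M ::= k c M]
kcccgkkkckcMkkS ⇒ kcccgkkkckcccgkkS   [M ::= c c g]
kcccgkkkckcccgkkS ⇒ kcccgkkkckcccgkkk   [S ::= k]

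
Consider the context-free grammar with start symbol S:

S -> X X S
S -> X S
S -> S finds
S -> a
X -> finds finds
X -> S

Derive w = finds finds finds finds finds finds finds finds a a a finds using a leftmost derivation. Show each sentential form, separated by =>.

S => S finds   [S -> S finds]
S finds => X S finds   [S -> X S]
X S finds => finds finds S finds   [X -> finds finds]
finds finds S finds => finds finds X X S finds   [S -> X X S]
finds finds X X S finds => finds finds finds finds X S finds   [X -> finds finds]
finds finds finds finds X S finds => finds finds finds finds S S finds   [X -> S]
finds finds finds finds S S finds => finds finds finds finds X S S finds   [S -> X S]
finds finds finds finds X S S finds => finds finds finds finds S S S finds   [X -> S]
finds finds finds finds S S S finds => finds finds finds finds X X S S S finds   [S -> X X S]
finds finds finds finds X X S S S finds => finds finds finds finds finds finds X S S S finds   [X -> finds finds]
finds finds finds finds finds finds X S S S finds => finds finds finds finds finds finds finds finds S S S finds   [X -> finds finds]
finds finds finds finds finds finds finds finds S S S finds => finds finds finds finds finds finds finds finds a S S finds   [S -> a]
finds finds finds finds finds finds finds finds a S S finds => finds finds finds finds finds finds finds finds a a S finds   [S -> a]
finds finds finds finds finds finds finds finds a a S finds => finds finds finds finds finds finds finds finds a a a finds   [S -> a]

S => S finds => X S finds => finds finds S finds => finds finds X X S finds => finds finds finds finds X S finds => finds finds finds finds S S finds => finds finds finds finds X S S finds => finds finds finds finds S S S finds => finds finds finds finds X X S S S finds => finds finds finds finds finds finds X S S S finds => finds finds finds finds finds finds finds finds S S S finds => finds finds finds finds finds finds finds finds a S S finds => finds finds finds finds finds finds finds finds a a S finds => finds finds finds finds finds finds finds finds a a a finds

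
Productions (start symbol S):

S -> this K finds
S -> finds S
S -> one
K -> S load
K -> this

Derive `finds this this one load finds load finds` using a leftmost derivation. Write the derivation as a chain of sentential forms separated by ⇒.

S ⇒ finds S ⇒ finds this K finds ⇒ finds this S load finds ⇒ finds this this K finds load finds ⇒ finds this this S load finds load finds ⇒ finds this this one load finds load finds

S ⇒ finds S   [S -> finds S]
finds S ⇒ finds this K finds   [S -> this K finds]
finds this K finds ⇒ finds this S load finds   [K -> S load]
finds this S load finds ⇒ finds this this K finds load finds   [S -> this K finds]
finds this this K finds load finds ⇒ finds this this S load finds load finds   [K -> S load]
finds this this S load finds load finds ⇒ finds this this one load finds load finds   [S -> one]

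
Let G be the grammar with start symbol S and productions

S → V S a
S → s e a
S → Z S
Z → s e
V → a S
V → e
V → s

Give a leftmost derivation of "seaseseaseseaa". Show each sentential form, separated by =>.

S => ZS => seS => seVSa => seaSSa => seaZSSa => seaseSSa => seaseseaSa => seaseseaZSa => seaseseaseSa => seaseseaseseaa

S => ZS   [S → Z S]
ZS => seS   [Z → s e]
seS => seVSa   [S → V S a]
seVSa => seaSSa   [V → a S]
seaSSa => seaZSSa   [S → Z S]
seaZSSa => seaseSSa   [Z → s e]
seaseSSa => seaseseaSa   [S → s e a]
seaseseaSa => seaseseaZSa   [S → Z S]
seaseseaZSa => seaseseaseSa   [Z → s e]
seaseseaseSa => seaseseaseseaa   [S → s e a]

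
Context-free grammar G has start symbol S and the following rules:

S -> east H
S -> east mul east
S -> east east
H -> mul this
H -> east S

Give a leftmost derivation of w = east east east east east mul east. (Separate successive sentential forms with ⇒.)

S ⇒ east H ⇒ east east S ⇒ east east east H ⇒ east east east east S ⇒ east east east east east mul east

S ⇒ east H   [S -> east H]
east H ⇒ east east S   [H -> east S]
east east S ⇒ east east east H   [S -> east H]
east east east H ⇒ east east east east S   [H -> east S]
east east east east S ⇒ east east east east east mul east   [S -> east mul east]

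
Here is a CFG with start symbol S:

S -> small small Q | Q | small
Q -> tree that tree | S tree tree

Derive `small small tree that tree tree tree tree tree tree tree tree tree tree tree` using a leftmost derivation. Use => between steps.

S => Q => S tree tree => Q tree tree => S tree tree tree tree => Q tree tree tree tree => S tree tree tree tree tree tree => Q tree tree tree tree tree tree => S tree tree tree tree tree tree tree tree => small small Q tree tree tree tree tree tree tree tree => small small S tree tree tree tree tree tree tree tree tree tree => small small Q tree tree tree tree tree tree tree tree tree tree => small small tree that tree tree tree tree tree tree tree tree tree tree tree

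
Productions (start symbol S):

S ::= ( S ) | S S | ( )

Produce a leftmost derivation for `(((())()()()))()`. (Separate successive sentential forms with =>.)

S => SS   [S ::= S S]
SS => (S)S   [S ::= ( S )]
(S)S => ((S))S   [S ::= ( S )]
((S))S => ((SS))S   [S ::= S S]
((SS))S => (((S)S))S   [S ::= ( S )]
(((S)S))S => (((())S))S   [S ::= ( )]
(((())S))S => (((())SS))S   [S ::= S S]
(((())SS))S => (((())SSS))S   [S ::= S S]
(((())SSS))S => (((())()SS))S   [S ::= ( )]
(((())()SS))S => (((())()()S))S   [S ::= ( )]
(((())()()S))S => (((())()()()))S   [S ::= ( )]
(((())()()()))S => (((())()()()))()   [S ::= ( )]

S => SS => (S)S => ((S))S => ((SS))S => (((S)S))S => (((())S))S => (((())SS))S => (((())SSS))S => (((())()SS))S => (((())()()S))S => (((())()()()))S => (((())()()()))()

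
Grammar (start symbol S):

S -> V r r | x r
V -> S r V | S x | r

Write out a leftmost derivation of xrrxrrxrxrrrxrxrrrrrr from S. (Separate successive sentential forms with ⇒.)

S ⇒ Vrr   [S -> V r r]
Vrr ⇒ SrVrr   [V -> S r V]
SrVrr ⇒ xrrVrr   [S -> x r]
xrrVrr ⇒ xrrSrVrr   [V -> S r V]
xrrSrVrr ⇒ xrrxrrVrr   [S -> x r]
xrrxrrVrr ⇒ xrrxrrSrVrr   [V -> S r V]
xrrxrrSrVrr ⇒ xrrxrrVrrrVrr   [S -> V r r]
xrrxrrVrrrVrr ⇒ xrrxrrSrVrrrVrr   [V -> S r V]
xrrxrrSrVrrrVrr ⇒ xrrxrrVrrrVrrrVrr   [S -> V r r]
xrrxrrVrrrVrrrVrr ⇒ xrrxrrSxrrrVrrrVrr   [V -> S x]
xrrxrrSxrrrVrrrVrr ⇒ xrrxrrxrxrrrVrrrVrr   [S -> x r]
xrrxrrxrxrrrVrrrVrr ⇒ xrrxrrxrxrrrSxrrrVrr   [V -> S x]
xrrxrrxrxrrrSxrrrVrr ⇒ xrrxrrxrxrrrxrxrrrVrr   [S -> x r]
xrrxrrxrxrrrxrxrrrVrr ⇒ xrrxrrxrxrrrxrxrrrrrr   [V -> r]

S ⇒ Vrr ⇒ SrVrr ⇒ xrrVrr ⇒ xrrSrVrr ⇒ xrrxrrVrr ⇒ xrrxrrSrVrr ⇒ xrrxrrVrrrVrr ⇒ xrrxrrSrVrrrVrr ⇒ xrrxrrVrrrVrrrVrr ⇒ xrrxrrSxrrrVrrrVrr ⇒ xrrxrrxrxrrrVrrrVrr ⇒ xrrxrrxrxrrrSxrrrVrr ⇒ xrrxrrxrxrrrxrxrrrVrr ⇒ xrrxrrxrxrrrxrxrrrrrr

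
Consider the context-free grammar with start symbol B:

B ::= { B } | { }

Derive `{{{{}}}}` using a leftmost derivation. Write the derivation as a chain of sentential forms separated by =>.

B => {B} => {{B}} => {{{B}}} => {{{{}}}}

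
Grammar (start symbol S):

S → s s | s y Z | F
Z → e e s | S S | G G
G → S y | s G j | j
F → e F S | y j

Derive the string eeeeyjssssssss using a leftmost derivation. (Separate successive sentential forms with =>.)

S => F => eFS => eeFSS => eeeFSSS => eeeeFSSSS => eeeeyjSSSS => eeeeyjssSSS => eeeeyjssssSS => eeeeyjssssssS => eeeeyjssssssss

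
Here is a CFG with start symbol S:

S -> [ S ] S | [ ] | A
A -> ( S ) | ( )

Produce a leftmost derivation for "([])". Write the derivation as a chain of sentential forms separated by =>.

S => A => (S) => ([])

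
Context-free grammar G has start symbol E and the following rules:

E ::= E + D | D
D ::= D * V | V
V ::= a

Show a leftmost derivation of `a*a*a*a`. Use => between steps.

E => D => D*V => D*V*V => D*V*V*V => V*V*V*V => a*V*V*V => a*a*V*V => a*a*a*V => a*a*a*a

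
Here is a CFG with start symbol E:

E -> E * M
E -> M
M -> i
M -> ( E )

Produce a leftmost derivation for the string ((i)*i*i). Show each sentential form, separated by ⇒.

E ⇒ M   [E -> M]
M ⇒ (E)   [M -> ( E )]
(E) ⇒ (E*M)   [E -> E * M]
(E*M) ⇒ (E*M*M)   [E -> E * M]
(E*M*M) ⇒ (M*M*M)   [E -> M]
(M*M*M) ⇒ ((E)*M*M)   [M -> ( E )]
((E)*M*M) ⇒ ((M)*M*M)   [E -> M]
((M)*M*M) ⇒ ((i)*M*M)   [M -> i]
((i)*M*M) ⇒ ((i)*i*M)   [M -> i]
((i)*i*M) ⇒ ((i)*i*i)   [M -> i]

E⇒M⇒(E)⇒(E*M)⇒(E*M*M)⇒(M*M*M)⇒((E)*M*M)⇒((M)*M*M)⇒((i)*M*M)⇒((i)*i*M)⇒((i)*i*i)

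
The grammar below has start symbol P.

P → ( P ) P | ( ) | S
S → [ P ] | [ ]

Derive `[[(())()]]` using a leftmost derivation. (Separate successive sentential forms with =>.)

P => S => [P] => [S] => [[P]] => [[(P)P]] => [[(())P]] => [[(())()]]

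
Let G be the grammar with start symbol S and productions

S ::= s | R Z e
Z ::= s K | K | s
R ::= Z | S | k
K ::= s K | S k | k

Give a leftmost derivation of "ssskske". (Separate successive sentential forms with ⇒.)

S ⇒ RZe   [S ::= R Z e]
RZe ⇒ ZZe   [R ::= Z]
ZZe ⇒ sKZe   [Z ::= s K]
sKZe ⇒ ssKZe   [K ::= s K]
ssKZe ⇒ ssSkZe   [K ::= S k]
ssSkZe ⇒ ssskZe   [S ::= s]
ssskZe ⇒ ssskKe   [Z ::= K]
ssskKe ⇒ sssksKe   [K ::= s K]
sssksKe ⇒ ssskske   [K ::= k]

S⇒RZe⇒ZZe⇒sKZe⇒ssKZe⇒ssSkZe⇒ssskZe⇒ssskKe⇒sssksKe⇒ssskske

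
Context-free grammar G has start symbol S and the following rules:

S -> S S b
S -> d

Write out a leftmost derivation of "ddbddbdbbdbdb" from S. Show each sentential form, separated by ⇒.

S ⇒ SSb   [S -> S S b]
SSb ⇒ SSbSb   [S -> S S b]
SSbSb ⇒ SSbSbSb   [S -> S S b]
SSbSbSb ⇒ SSbSbSbSb   [S -> S S b]
SSbSbSbSb ⇒ dSbSbSbSb   [S -> d]
dSbSbSbSb ⇒ ddbSbSbSb   [S -> d]
ddbSbSbSb ⇒ ddbSSbbSbSb   [S -> S S b]
ddbSSbbSbSb ⇒ ddbSSbSbbSbSb   [S -> S S b]
ddbSSbSbbSbSb ⇒ ddbdSbSbbSbSb   [S -> d]
ddbdSbSbbSbSb ⇒ ddbddbSbbSbSb   [S -> d]
ddbddbSbbSbSb ⇒ ddbddbdbbSbSb   [S -> d]
ddbddbdbbSbSb ⇒ ddbddbdbbdbSb   [S -> d]
ddbddbdbbdbSb ⇒ ddbddbdbbdbdb   [S -> d]

S⇒SSb⇒SSbSb⇒SSbSbSb⇒SSbSbSbSb⇒dSbSbSbSb⇒ddbSbSbSb⇒ddbSSbbSbSb⇒ddbSSbSbbSbSb⇒ddbdSbSbbSbSb⇒ddbddbSbbSbSb⇒ddbddbdbbSbSb⇒ddbddbdbbdbSb⇒ddbddbdbbdbdb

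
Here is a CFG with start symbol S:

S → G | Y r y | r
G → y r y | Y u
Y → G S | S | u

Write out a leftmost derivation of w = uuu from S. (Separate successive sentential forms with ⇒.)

S ⇒ G ⇒ Yu ⇒ Su ⇒ Gu ⇒ Yuu ⇒ uuu

S ⇒ G   [S → G]
G ⇒ Yu   [G → Y u]
Yu ⇒ Su   [Y → S]
Su ⇒ Gu   [S → G]
Gu ⇒ Yuu   [G → Y u]
Yuu ⇒ uuu   [Y → u]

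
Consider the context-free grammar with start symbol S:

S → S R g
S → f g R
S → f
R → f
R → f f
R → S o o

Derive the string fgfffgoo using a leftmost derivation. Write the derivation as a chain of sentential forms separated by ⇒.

S ⇒ fgR   [S → f g R]
fgR ⇒ fgSoo   [R → S o o]
fgSoo ⇒ fgSRgoo   [S → S R g]
fgSRgoo ⇒ fgfRgoo   [S → f]
fgfRgoo ⇒ fgfffgoo   [R → f f]

S ⇒ fgR ⇒ fgSoo ⇒ fgSRgoo ⇒ fgfRgoo ⇒ fgfffgoo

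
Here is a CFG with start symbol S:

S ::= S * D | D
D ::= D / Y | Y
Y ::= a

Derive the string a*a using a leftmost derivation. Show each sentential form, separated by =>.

S => S*D   [S ::= S * D]
S*D => D*D   [S ::= D]
D*D => Y*D   [D ::= Y]
Y*D => a*D   [Y ::= a]
a*D => a*Y   [D ::= Y]
a*Y => a*a   [Y ::= a]

S=>S*D=>D*D=>Y*D=>a*D=>a*Y=>a*a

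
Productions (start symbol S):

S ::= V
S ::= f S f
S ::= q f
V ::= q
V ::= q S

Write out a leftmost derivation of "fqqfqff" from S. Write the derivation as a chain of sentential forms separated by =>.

S => fSf => fVf => fqSf => fqVf => fqqSf => fqqfSff => fqqfVff => fqqfqff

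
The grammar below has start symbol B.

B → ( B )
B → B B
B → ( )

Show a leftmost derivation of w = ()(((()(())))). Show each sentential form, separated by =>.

B => BB   [B → B B]
BB => ()B   [B → ( )]
()B => ()(B)   [B → ( B )]
()(B) => ()((B))   [B → ( B )]
()((B)) => ()(((B)))   [B → ( B )]
()(((B))) => ()(((BB)))   [B → B B]
()(((BB))) => ()(((()B)))   [B → ( )]
()(((()B))) => ()(((()(B))))   [B → ( B )]
()(((()(B)))) => ()(((()(()))))   [B → ( )]

B=>BB=>()B=>()(B)=>()((B))=>()(((B)))=>()(((BB)))=>()(((()B)))=>()(((()(B))))=>()(((()(()))))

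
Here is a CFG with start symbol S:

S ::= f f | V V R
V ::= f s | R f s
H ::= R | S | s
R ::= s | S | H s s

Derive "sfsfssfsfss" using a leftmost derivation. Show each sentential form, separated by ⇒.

S⇒VVR⇒RfsVR⇒SfsVR⇒VVRfsVR⇒RfsVRfsVR⇒sfsVRfsVR⇒sfsfsRfsVR⇒sfsfssfsVR⇒sfsfssfsfsR⇒sfsfssfsfss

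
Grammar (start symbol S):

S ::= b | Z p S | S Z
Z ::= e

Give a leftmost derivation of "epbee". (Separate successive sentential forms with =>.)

S=>SZ=>ZpSZ=>epSZ=>epSZZ=>epbZZ=>epbeZ=>epbee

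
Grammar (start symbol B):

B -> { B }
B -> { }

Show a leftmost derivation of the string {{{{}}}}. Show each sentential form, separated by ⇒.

B⇒{B}⇒{{B}}⇒{{{B}}}⇒{{{{}}}}

B ⇒ {B}   [B -> { B }]
{B} ⇒ {{B}}   [B -> { B }]
{{B}} ⇒ {{{B}}}   [B -> { B }]
{{{B}}} ⇒ {{{{}}}}   [B -> { }]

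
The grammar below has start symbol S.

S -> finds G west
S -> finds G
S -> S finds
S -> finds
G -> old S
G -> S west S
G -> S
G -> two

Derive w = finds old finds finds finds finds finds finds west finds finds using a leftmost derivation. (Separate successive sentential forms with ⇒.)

S ⇒ S finds   [S -> S finds]
S finds ⇒ finds G finds   [S -> finds G]
finds G finds ⇒ finds old S finds   [G -> old S]
finds old S finds ⇒ finds old S finds finds   [S -> S finds]
finds old S finds finds ⇒ finds old finds G west finds finds   [S -> finds G west]
finds old finds G west finds finds ⇒ finds old finds S west finds finds   [G -> S]
finds old finds S west finds finds ⇒ finds old finds S finds west finds finds   [S -> S finds]
finds old finds S finds west finds finds ⇒ finds old finds S finds finds west finds finds   [S -> S finds]
finds old finds S finds finds west finds finds ⇒ finds old finds S finds finds finds west finds finds   [S -> S finds]
finds old finds S finds finds finds west finds finds ⇒ finds old finds S finds finds finds finds west finds finds   [S -> S finds]
finds old finds S finds finds finds finds west finds finds ⇒ finds old finds finds finds finds finds finds west finds finds   [S -> finds]

S ⇒ S finds ⇒ finds G finds ⇒ finds old S finds ⇒ finds old S finds finds ⇒ finds old finds G west finds finds ⇒ finds old finds S west finds finds ⇒ finds old finds S finds west finds finds ⇒ finds old finds S finds finds west finds finds ⇒ finds old finds S finds finds finds west finds finds ⇒ finds old finds S finds finds finds finds west finds finds ⇒ finds old finds finds finds finds finds finds west finds finds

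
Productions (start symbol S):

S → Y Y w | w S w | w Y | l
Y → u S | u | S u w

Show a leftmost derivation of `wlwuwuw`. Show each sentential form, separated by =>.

S => YYw   [S → Y Y w]
YYw => SuwYw   [Y → S u w]
SuwYw => wSwuwYw   [S → w S w]
wSwuwYw => wlwuwYw   [S → l]
wlwuwYw => wlwuwuw   [Y → u]

S=>YYw=>SuwYw=>wSwuwYw=>wlwuwYw=>wlwuwuw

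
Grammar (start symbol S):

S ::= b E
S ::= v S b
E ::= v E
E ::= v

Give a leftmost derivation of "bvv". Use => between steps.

S => bE   [S ::= b E]
bE => bvE   [E ::= v E]
bvE => bvv   [E ::= v]

S => bE => bvE => bvv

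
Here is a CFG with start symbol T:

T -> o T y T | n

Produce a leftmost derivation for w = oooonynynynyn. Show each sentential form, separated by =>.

T=>oTyT=>ooTyTyT=>oooTyTyTyT=>ooooTyTyTyTyT=>oooonyTyTyTyT=>oooonynyTyTyT=>oooonynynyTyT=>oooonynynynyT=>oooonynynynyn

T => oTyT   [T -> o T y T]
oTyT => ooTyTyT   [T -> o T y T]
ooTyTyT => oooTyTyTyT   [T -> o T y T]
oooTyTyTyT => ooooTyTyTyTyT   [T -> o T y T]
ooooTyTyTyTyT => oooonyTyTyTyT   [T -> n]
oooonyTyTyTyT => oooonynyTyTyT   [T -> n]
oooonynyTyTyT => oooonynynyTyT   [T -> n]
oooonynynyTyT => oooonynynynyT   [T -> n]
oooonynynynyT => oooonynynynyn   [T -> n]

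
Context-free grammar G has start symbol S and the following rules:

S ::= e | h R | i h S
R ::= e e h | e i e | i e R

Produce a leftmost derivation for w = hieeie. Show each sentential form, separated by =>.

S => hR   [S ::= h R]
hR => hieR   [R ::= i e R]
hieR => hieeie   [R ::= e i e]

S=>hR=>hieR=>hieeie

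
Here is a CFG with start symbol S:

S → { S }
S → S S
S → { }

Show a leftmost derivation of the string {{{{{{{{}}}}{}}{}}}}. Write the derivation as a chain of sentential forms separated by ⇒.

S⇒{S}⇒{{S}}⇒{{{S}}}⇒{{{SS}}}⇒{{{{S}S}}}⇒{{{{SS}S}}}⇒{{{{{S}S}S}}}⇒{{{{{{S}}S}S}}}⇒{{{{{{{S}}}S}S}}}⇒{{{{{{{{}}}}S}S}}}⇒{{{{{{{{}}}}{}}S}}}⇒{{{{{{{{}}}}{}}{}}}}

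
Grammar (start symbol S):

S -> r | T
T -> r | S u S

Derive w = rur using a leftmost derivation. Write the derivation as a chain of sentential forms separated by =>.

S => T   [S -> T]
T => SuS   [T -> S u S]
SuS => TuS   [S -> T]
TuS => ruS   [T -> r]
ruS => ruT   [S -> T]
ruT => rur   [T -> r]

S => T => SuS => TuS => ruS => ruT => rur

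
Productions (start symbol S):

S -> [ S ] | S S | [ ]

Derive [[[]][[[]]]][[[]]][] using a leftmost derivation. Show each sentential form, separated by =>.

S => SS => [S]S => [SS]S => [[S]S]S => [[[]]S]S => [[[]][S]]S => [[[]][[S]]]S => [[[]][[[]]]]S => [[[]][[[]]]]SS => [[[]][[[]]]][S]S => [[[]][[[]]]][[S]]S => [[[]][[[]]]][[[]]]S => [[[]][[[]]]][[[]]][]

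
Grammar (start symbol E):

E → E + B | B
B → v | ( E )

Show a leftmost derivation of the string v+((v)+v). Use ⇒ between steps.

E ⇒ E+B   [E → E + B]
E+B ⇒ B+B   [E → B]
B+B ⇒ v+B   [B → v]
v+B ⇒ v+(E)   [B → ( E )]
v+(E) ⇒ v+(E+B)   [E → E + B]
v+(E+B) ⇒ v+(B+B)   [E → B]
v+(B+B) ⇒ v+((E)+B)   [B → ( E )]
v+((E)+B) ⇒ v+((B)+B)   [E → B]
v+((B)+B) ⇒ v+((v)+B)   [B → v]
v+((v)+B) ⇒ v+((v)+v)   [B → v]

E ⇒ E+B ⇒ B+B ⇒ v+B ⇒ v+(E) ⇒ v+(E+B) ⇒ v+(B+B) ⇒ v+((E)+B) ⇒ v+((B)+B) ⇒ v+((v)+B) ⇒ v+((v)+v)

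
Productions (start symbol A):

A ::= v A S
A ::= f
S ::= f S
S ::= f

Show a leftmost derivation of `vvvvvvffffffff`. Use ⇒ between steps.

A ⇒ vAS ⇒ vvASS ⇒ vvvASSS ⇒ vvvvASSSS ⇒ vvvvvASSSSS ⇒ vvvvvvASSSSSS ⇒ vvvvvvfSSSSSS ⇒ vvvvvvffSSSSSS ⇒ vvvvvvfffSSSSS ⇒ vvvvvvffffSSSS ⇒ vvvvvvfffffSSS ⇒ vvvvvvffffffSS ⇒ vvvvvvfffffffS ⇒ vvvvvvffffffff

A ⇒ vAS   [A ::= v A S]
vAS ⇒ vvASS   [A ::= v A S]
vvASS ⇒ vvvASSS   [A ::= v A S]
vvvASSS ⇒ vvvvASSSS   [A ::= v A S]
vvvvASSSS ⇒ vvvvvASSSSS   [A ::= v A S]
vvvvvASSSSS ⇒ vvvvvvASSSSSS   [A ::= v A S]
vvvvvvASSSSSS ⇒ vvvvvvfSSSSSS   [A ::= f]
vvvvvvfSSSSSS ⇒ vvvvvvffSSSSSS   [S ::= f S]
vvvvvvffSSSSSS ⇒ vvvvvvfffSSSSS   [S ::= f]
vvvvvvfffSSSSS ⇒ vvvvvvffffSSSS   [S ::= f]
vvvvvvffffSSSS ⇒ vvvvvvfffffSSS   [S ::= f]
vvvvvvfffffSSS ⇒ vvvvvvffffffSS   [S ::= f]
vvvvvvffffffSS ⇒ vvvvvvfffffffS   [S ::= f]
vvvvvvfffffffS ⇒ vvvvvvffffffff   [S ::= f]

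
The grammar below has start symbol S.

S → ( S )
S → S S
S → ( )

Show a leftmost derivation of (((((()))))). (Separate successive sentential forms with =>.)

S => (S) => ((S)) => (((S))) => ((((S)))) => (((((S))))) => (((((())))))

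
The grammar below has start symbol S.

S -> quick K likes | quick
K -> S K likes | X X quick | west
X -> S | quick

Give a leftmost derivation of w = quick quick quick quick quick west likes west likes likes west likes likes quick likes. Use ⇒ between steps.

S ⇒ quick K likes   [S -> quick K likes]
quick K likes ⇒ quick X X quick likes   [K -> X X quick]
quick X X quick likes ⇒ quick quick X quick likes   [X -> quick]
quick quick X quick likes ⇒ quick quick S quick likes   [X -> S]
quick quick S quick likes ⇒ quick quick quick K likes quick likes   [S -> quick K likes]
quick quick quick K likes quick likes ⇒ quick quick quick S K likes likes quick likes   [K -> S K likes]
quick quick quick S K likes likes quick likes ⇒ quick quick quick quick K likes K likes likes quick likes   [S -> quick K likes]
quick quick quick quick K likes K likes likes quick likes ⇒ quick quick quick quick S K likes likes K likes likes quick likes   [K -> S K likes]
quick quick quick quick S K likes likes K likes likes quick likes ⇒ quick quick quick quick quick K likes K likes likes K likes likes quick likes   [S -> quick K likes]
quick quick quick quick quick K likes K likes likes K likes likes quick likes ⇒ quick quick quick quick quick west likes K likes likes K likes likes quick likes   [K -> west]
quick quick quick quick quick west likes K likes likes K likes likes quick likes ⇒ quick quick quick quick quick west likes west likes likes K likes likes quick likes   [K -> west]
quick quick quick quick quick west likes west likes likes K likes likes quick likes ⇒ quick quick quick quick quick west likes west likes likes west likes likes quick likes   [K -> west]

S ⇒ quick K likes ⇒ quick X X quick likes ⇒ quick quick X quick likes ⇒ quick quick S quick likes ⇒ quick quick quick K likes quick likes ⇒ quick quick quick S K likes likes quick likes ⇒ quick quick quick quick K likes K likes likes quick likes ⇒ quick quick quick quick S K likes likes K likes likes quick likes ⇒ quick quick quick quick quick K likes K likes likes K likes likes quick likes ⇒ quick quick quick quick quick west likes K likes likes K likes likes quick likes ⇒ quick quick quick quick quick west likes west likes likes K likes likes quick likes ⇒ quick quick quick quick quick west likes west likes likes west likes likes quick likes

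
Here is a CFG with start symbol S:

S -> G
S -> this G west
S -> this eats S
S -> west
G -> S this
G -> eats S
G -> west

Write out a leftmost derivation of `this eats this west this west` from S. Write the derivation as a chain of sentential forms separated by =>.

S => this eats S => this eats this G west => this eats this S this west => this eats this G this west => this eats this west this west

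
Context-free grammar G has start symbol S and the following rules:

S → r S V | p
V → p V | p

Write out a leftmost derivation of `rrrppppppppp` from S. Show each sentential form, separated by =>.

S => rSV => rrSVV => rrrSVVV => rrrpVVV => rrrppVVV => rrrpppVVV => rrrppppVV => rrrpppppVV => rrrppppppV => rrrpppppppV => rrrppppppppV => rrrppppppppp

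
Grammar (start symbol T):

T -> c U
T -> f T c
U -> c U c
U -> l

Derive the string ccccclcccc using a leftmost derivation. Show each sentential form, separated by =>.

T => cU => ccUc => cccUcc => ccccUccc => cccccUcccc => ccccclcccc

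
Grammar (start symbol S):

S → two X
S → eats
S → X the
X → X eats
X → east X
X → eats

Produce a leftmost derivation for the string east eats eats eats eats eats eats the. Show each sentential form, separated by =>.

S => X the   [S → X the]
X the => X eats the   [X → X eats]
X eats the => east X eats the   [X → east X]
east X eats the => east X eats eats the   [X → X eats]
east X eats eats the => east X eats eats eats the   [X → X eats]
east X eats eats eats the => east X eats eats eats eats the   [X → X eats]
east X eats eats eats eats the => east X eats eats eats eats eats the   [X → X eats]
east X eats eats eats eats eats the => east eats eats eats eats eats eats the   [X → eats]

S => X the => X eats the => east X eats the => east X eats eats the => east X eats eats eats the => east X eats eats eats eats the => east X eats eats eats eats eats the => east eats eats eats eats eats eats the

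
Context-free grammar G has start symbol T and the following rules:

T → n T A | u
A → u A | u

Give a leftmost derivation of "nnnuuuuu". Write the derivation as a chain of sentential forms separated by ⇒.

T ⇒ nTA   [T → n T A]
nTA ⇒ nnTAA   [T → n T A]
nnTAA ⇒ nnnTAAA   [T → n T A]
nnnTAAA ⇒ nnnuAAA   [T → u]
nnnuAAA ⇒ nnnuuAA   [A → u]
nnnuuAA ⇒ nnnuuuAA   [A → u A]
nnnuuuAA ⇒ nnnuuuuA   [A → u]
nnnuuuuA ⇒ nnnuuuuu   [A → u]

T ⇒ nTA ⇒ nnTAA ⇒ nnnTAAA ⇒ nnnuAAA ⇒ nnnuuAA ⇒ nnnuuuAA ⇒ nnnuuuuA ⇒ nnnuuuuu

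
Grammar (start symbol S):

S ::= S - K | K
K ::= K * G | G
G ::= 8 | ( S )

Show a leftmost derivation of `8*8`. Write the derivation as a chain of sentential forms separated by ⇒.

S⇒K⇒K*G⇒G*G⇒8*G⇒8*8

S ⇒ K   [S ::= K]
K ⇒ K*G   [K ::= K * G]
K*G ⇒ G*G   [K ::= G]
G*G ⇒ 8*G   [G ::= 8]
8*G ⇒ 8*8   [G ::= 8]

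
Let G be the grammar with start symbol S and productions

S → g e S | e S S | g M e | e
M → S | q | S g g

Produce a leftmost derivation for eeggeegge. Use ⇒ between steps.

S⇒eSS⇒eeS⇒eegMe⇒eegSgge⇒eeggeSgge⇒eeggeegge

S ⇒ eSS   [S → e S S]
eSS ⇒ eeS   [S → e]
eeS ⇒ eegMe   [S → g M e]
eegMe ⇒ eegSgge   [M → S g g]
eegSgge ⇒ eeggeSgge   [S → g e S]
eeggeSgge ⇒ eeggeegge   [S → e]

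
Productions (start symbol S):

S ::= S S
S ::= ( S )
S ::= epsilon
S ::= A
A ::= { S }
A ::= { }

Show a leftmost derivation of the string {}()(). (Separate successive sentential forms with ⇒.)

S ⇒ SS ⇒ SSS ⇒ ASS ⇒ {}SS ⇒ {}(S)S ⇒ {}()S ⇒ {}()(S) ⇒ {}()()

S ⇒ SS   [S ::= S S]
SS ⇒ SSS   [S ::= S S]
SSS ⇒ ASS   [S ::= A]
ASS ⇒ {}SS   [A ::= { }]
{}SS ⇒ {}(S)S   [S ::= ( S )]
{}(S)S ⇒ {}()S   [S ::= epsilon]
{}()S ⇒ {}()(S)   [S ::= ( S )]
{}()(S) ⇒ {}()()   [S ::= epsilon]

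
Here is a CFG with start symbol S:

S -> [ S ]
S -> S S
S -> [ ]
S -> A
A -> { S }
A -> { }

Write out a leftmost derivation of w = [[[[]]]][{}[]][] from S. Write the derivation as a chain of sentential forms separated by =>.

S => SS => [S]S => [[S]]S => [[[S]]]S => [[[[]]]]S => [[[[]]]]SS => [[[[]]]][S]S => [[[[]]]][SS]S => [[[[]]]][AS]S => [[[[]]]][{}S]S => [[[[]]]][{}[]]S => [[[[]]]][{}[]][]

S => SS   [S -> S S]
SS => [S]S   [S -> [ S ]]
[S]S => [[S]]S   [S -> [ S ]]
[[S]]S => [[[S]]]S   [S -> [ S ]]
[[[S]]]S => [[[[]]]]S   [S -> [ ]]
[[[[]]]]S => [[[[]]]]SS   [S -> S S]
[[[[]]]]SS => [[[[]]]][S]S   [S -> [ S ]]
[[[[]]]][S]S => [[[[]]]][SS]S   [S -> S S]
[[[[]]]][SS]S => [[[[]]]][AS]S   [S -> A]
[[[[]]]][AS]S => [[[[]]]][{}S]S   [A -> { }]
[[[[]]]][{}S]S => [[[[]]]][{}[]]S   [S -> [ ]]
[[[[]]]][{}[]]S => [[[[]]]][{}[]][]   [S -> [ ]]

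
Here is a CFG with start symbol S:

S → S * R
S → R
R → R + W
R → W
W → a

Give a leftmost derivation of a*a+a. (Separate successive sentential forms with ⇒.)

S ⇒ S*R ⇒ R*R ⇒ W*R ⇒ a*R ⇒ a*R+W ⇒ a*W+W ⇒ a*a+W ⇒ a*a+a

S ⇒ S*R   [S → S * R]
S*R ⇒ R*R   [S → R]
R*R ⇒ W*R   [R → W]
W*R ⇒ a*R   [W → a]
a*R ⇒ a*R+W   [R → R + W]
a*R+W ⇒ a*W+W   [R → W]
a*W+W ⇒ a*a+W   [W → a]
a*a+W ⇒ a*a+a   [W → a]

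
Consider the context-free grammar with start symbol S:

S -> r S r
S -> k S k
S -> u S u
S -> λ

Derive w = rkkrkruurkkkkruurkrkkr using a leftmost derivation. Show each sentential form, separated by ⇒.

S ⇒ rSr ⇒ rkSkr ⇒ rkkSkkr ⇒ rkkrSrkkr ⇒ rkkrkSkrkkr ⇒ rkkrkrSrkrkkr ⇒ rkkrkruSurkrkkr ⇒ rkkrkruuSuurkrkkr ⇒ rkkrkruurSruurkrkkr ⇒ rkkrkruurkSkruurkrkkr ⇒ rkkrkruurkkSkkruurkrkkr ⇒ rkkrkruurkkkkruurkrkkr

S ⇒ rSr   [S -> r S r]
rSr ⇒ rkSkr   [S -> k S k]
rkSkr ⇒ rkkSkkr   [S -> k S k]
rkkSkkr ⇒ rkkrSrkkr   [S -> r S r]
rkkrSrkkr ⇒ rkkrkSkrkkr   [S -> k S k]
rkkrkSkrkkr ⇒ rkkrkrSrkrkkr   [S -> r S r]
rkkrkrSrkrkkr ⇒ rkkrkruSurkrkkr   [S -> u S u]
rkkrkruSurkrkkr ⇒ rkkrkruuSuurkrkkr   [S -> u S u]
rkkrkruuSuurkrkkr ⇒ rkkrkruurSruurkrkkr   [S -> r S r]
rkkrkruurSruurkrkkr ⇒ rkkrkruurkSkruurkrkkr   [S -> k S k]
rkkrkruurkSkruurkrkkr ⇒ rkkrkruurkkSkkruurkrkkr   [S -> k S k]
rkkrkruurkkSkkruurkrkkr ⇒ rkkrkruurkkkkruurkrkkr   [S -> λ]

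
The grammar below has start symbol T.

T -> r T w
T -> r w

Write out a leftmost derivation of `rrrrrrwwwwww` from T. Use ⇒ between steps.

T ⇒ rTw   [T -> r T w]
rTw ⇒ rrTww   [T -> r T w]
rrTww ⇒ rrrTwww   [T -> r T w]
rrrTwww ⇒ rrrrTwwww   [T -> r T w]
rrrrTwwww ⇒ rrrrrTwwwww   [T -> r T w]
rrrrrTwwwww ⇒ rrrrrrwwwwww   [T -> r w]

T⇒rTw⇒rrTww⇒rrrTwww⇒rrrrTwwww⇒rrrrrTwwwww⇒rrrrrrwwwwww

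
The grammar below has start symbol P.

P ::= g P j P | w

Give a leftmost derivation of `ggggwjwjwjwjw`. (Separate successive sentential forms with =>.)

P => gPjP => ggPjPjP => gggPjPjPjP => ggggPjPjPjPjP => ggggwjPjPjPjP => ggggwjwjPjPjP => ggggwjwjwjPjP => ggggwjwjwjwjP => ggggwjwjwjwjw

P => gPjP   [P ::= g P j P]
gPjP => ggPjPjP   [P ::= g P j P]
ggPjPjP => gggPjPjPjP   [P ::= g P j P]
gggPjPjPjP => ggggPjPjPjPjP   [P ::= g P j P]
ggggPjPjPjPjP => ggggwjPjPjPjP   [P ::= w]
ggggwjPjPjPjP => ggggwjwjPjPjP   [P ::= w]
ggggwjwjPjPjP => ggggwjwjwjPjP   [P ::= w]
ggggwjwjwjPjP => ggggwjwjwjwjP   [P ::= w]
ggggwjwjwjwjP => ggggwjwjwjwjw   [P ::= w]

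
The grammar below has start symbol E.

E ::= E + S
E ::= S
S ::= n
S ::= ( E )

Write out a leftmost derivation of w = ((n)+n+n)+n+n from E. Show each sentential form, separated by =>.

E => E+S   [E ::= E + S]
E+S => E+S+S   [E ::= E + S]
E+S+S => S+S+S   [E ::= S]
S+S+S => (E)+S+S   [S ::= ( E )]
(E)+S+S => (E+S)+S+S   [E ::= E + S]
(E+S)+S+S => (E+S+S)+S+S   [E ::= E + S]
(E+S+S)+S+S => (S+S+S)+S+S   [E ::= S]
(S+S+S)+S+S => ((E)+S+S)+S+S   [S ::= ( E )]
((E)+S+S)+S+S => ((S)+S+S)+S+S   [E ::= S]
((S)+S+S)+S+S => ((n)+S+S)+S+S   [S ::= n]
((n)+S+S)+S+S => ((n)+n+S)+S+S   [S ::= n]
((n)+n+S)+S+S => ((n)+n+n)+S+S   [S ::= n]
((n)+n+n)+S+S => ((n)+n+n)+n+S   [S ::= n]
((n)+n+n)+n+S => ((n)+n+n)+n+n   [S ::= n]

E=>E+S=>E+S+S=>S+S+S=>(E)+S+S=>(E+S)+S+S=>(E+S+S)+S+S=>(S+S+S)+S+S=>((E)+S+S)+S+S=>((S)+S+S)+S+S=>((n)+S+S)+S+S=>((n)+n+S)+S+S=>((n)+n+n)+S+S=>((n)+n+n)+n+S=>((n)+n+n)+n+n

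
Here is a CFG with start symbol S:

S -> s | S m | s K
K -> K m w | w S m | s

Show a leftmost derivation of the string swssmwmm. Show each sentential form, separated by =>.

S => sK   [S -> s K]
sK => swSm   [K -> w S m]
swSm => swSmm   [S -> S m]
swSmm => swsKmm   [S -> s K]
swsKmm => swsKmwmm   [K -> K m w]
swsKmwmm => swssmwmm   [K -> s]

S=>sK=>swSm=>swSmm=>swsKmm=>swsKmwmm=>swssmwmm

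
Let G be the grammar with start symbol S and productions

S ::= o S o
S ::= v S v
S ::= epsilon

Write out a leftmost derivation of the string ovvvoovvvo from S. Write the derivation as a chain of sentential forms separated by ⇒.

S ⇒ oSo   [S ::= o S o]
oSo ⇒ ovSvo   [S ::= v S v]
ovSvo ⇒ ovvSvvo   [S ::= v S v]
ovvSvvo ⇒ ovvvSvvvo   [S ::= v S v]
ovvvSvvvo ⇒ ovvvoSovvvo   [S ::= o S o]
ovvvoSovvvo ⇒ ovvvoovvvo   [S ::= epsilon]

S ⇒ oSo ⇒ ovSvo ⇒ ovvSvvo ⇒ ovvvSvvvo ⇒ ovvvoSovvvo ⇒ ovvvoovvvo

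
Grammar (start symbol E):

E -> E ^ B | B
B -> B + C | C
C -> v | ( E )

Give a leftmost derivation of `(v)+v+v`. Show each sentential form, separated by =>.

E => B => B+C => B+C+C => C+C+C => (E)+C+C => (B)+C+C => (C)+C+C => (v)+C+C => (v)+v+C => (v)+v+v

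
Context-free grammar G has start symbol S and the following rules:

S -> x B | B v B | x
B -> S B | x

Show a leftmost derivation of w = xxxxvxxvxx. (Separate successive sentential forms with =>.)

S => xB => xSB => xxB => xxSB => xxBvBB => xxSBvBB => xxBvBBvBB => xxSBvBBvBB => xxxBvBBvBB => xxxxvBBvBB => xxxxvxBvBB => xxxxvxxvBB => xxxxvxxvxB => xxxxvxxvxx

S => xB   [S -> x B]
xB => xSB   [B -> S B]
xSB => xxB   [S -> x]
xxB => xxSB   [B -> S B]
xxSB => xxBvBB   [S -> B v B]
xxBvBB => xxSBvBB   [B -> S B]
xxSBvBB => xxBvBBvBB   [S -> B v B]
xxBvBBvBB => xxSBvBBvBB   [B -> S B]
xxSBvBBvBB => xxxBvBBvBB   [S -> x]
xxxBvBBvBB => xxxxvBBvBB   [B -> x]
xxxxvBBvBB => xxxxvxBvBB   [B -> x]
xxxxvxBvBB => xxxxvxxvBB   [B -> x]
xxxxvxxvBB => xxxxvxxvxB   [B -> x]
xxxxvxxvxB => xxxxvxxvxx   [B -> x]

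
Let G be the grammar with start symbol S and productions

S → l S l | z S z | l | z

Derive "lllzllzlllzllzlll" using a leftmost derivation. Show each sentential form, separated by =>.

S => lSl   [S → l S l]
lSl => llSll   [S → l S l]
llSll => lllSlll   [S → l S l]
lllSlll => lllzSzlll   [S → z S z]
lllzSzlll => lllzlSlzlll   [S → l S l]
lllzlSlzlll => lllzllSllzlll   [S → l S l]
lllzllSllzlll => lllzllzSzllzlll   [S → z S z]
lllzllzSzllzlll => lllzllzlSlzllzlll   [S → l S l]
lllzllzlSlzllzlll => lllzllzlllzllzlll   [S → l]

S=>lSl=>llSll=>lllSlll=>lllzSzlll=>lllzlSlzlll=>lllzllSllzlll=>lllzllzSzllzlll=>lllzllzlSlzllzlll=>lllzllzlllzllzlll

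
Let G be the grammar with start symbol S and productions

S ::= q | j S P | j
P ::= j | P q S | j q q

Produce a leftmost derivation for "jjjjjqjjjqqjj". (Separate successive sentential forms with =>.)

S => jSP   [S ::= j S P]
jSP => jjSPP   [S ::= j S P]
jjSPP => jjjSPPP   [S ::= j S P]
jjjSPPP => jjjjPPP   [S ::= j]
jjjjPPP => jjjjPqSPP   [P ::= P q S]
jjjjPqSPP => jjjjjqSPP   [P ::= j]
jjjjjqSPP => jjjjjqjSPPP   [S ::= j S P]
jjjjjqjSPPP => jjjjjqjjPPP   [S ::= j]
jjjjjqjjPPP => jjjjjqjjjqqPP   [P ::= j q q]
jjjjjqjjjqqPP => jjjjjqjjjqqjP   [P ::= j]
jjjjjqjjjqqjP => jjjjjqjjjqqjj   [P ::= j]

S => jSP => jjSPP => jjjSPPP => jjjjPPP => jjjjPqSPP => jjjjjqSPP => jjjjjqjSPPP => jjjjjqjjPPP => jjjjjqjjjqqPP => jjjjjqjjjqqjP => jjjjjqjjjqqjj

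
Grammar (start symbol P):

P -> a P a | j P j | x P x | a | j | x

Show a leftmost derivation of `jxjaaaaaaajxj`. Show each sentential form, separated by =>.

P => jPj => jxPxj => jxjPjxj => jxjaPajxj => jxjaaPaajxj => jxjaaaPaaajxj => jxjaaaaaaajxj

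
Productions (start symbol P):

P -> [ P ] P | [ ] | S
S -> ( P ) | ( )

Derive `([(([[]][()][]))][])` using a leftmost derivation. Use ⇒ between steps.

P⇒S⇒(P)⇒([P]P)⇒([S]P)⇒([(P)]P)⇒([(S)]P)⇒([((P))]P)⇒([(([P]P))]P)⇒([(([[]]P))]P)⇒([(([[]][P]P))]P)⇒([(([[]][S]P))]P)⇒([(([[]][()]P))]P)⇒([(([[]][()][]))]P)⇒([(([[]][()][]))][])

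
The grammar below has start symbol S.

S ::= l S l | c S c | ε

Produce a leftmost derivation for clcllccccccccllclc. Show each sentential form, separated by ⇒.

S ⇒ cSc ⇒ clSlc ⇒ clcSclc ⇒ clclSlclc ⇒ clcllSllclc ⇒ clcllcScllclc ⇒ clcllccSccllclc ⇒ clcllcccScccllclc ⇒ clcllccccSccccllclc ⇒ clcllccccccccllclc

S ⇒ cSc   [S ::= c S c]
cSc ⇒ clSlc   [S ::= l S l]
clSlc ⇒ clcSclc   [S ::= c S c]
clcSclc ⇒ clclSlclc   [S ::= l S l]
clclSlclc ⇒ clcllSllclc   [S ::= l S l]
clcllSllclc ⇒ clcllcScllclc   [S ::= c S c]
clcllcScllclc ⇒ clcllccSccllclc   [S ::= c S c]
clcllccSccllclc ⇒ clcllcccScccllclc   [S ::= c S c]
clcllcccScccllclc ⇒ clcllccccSccccllclc   [S ::= c S c]
clcllccccSccccllclc ⇒ clcllccccccccllclc   [S ::= ε]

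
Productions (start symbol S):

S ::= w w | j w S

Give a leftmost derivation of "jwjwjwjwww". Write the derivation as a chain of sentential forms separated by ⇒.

S ⇒ jwS ⇒ jwjwS ⇒ jwjwjwS ⇒ jwjwjwjwS ⇒ jwjwjwjwww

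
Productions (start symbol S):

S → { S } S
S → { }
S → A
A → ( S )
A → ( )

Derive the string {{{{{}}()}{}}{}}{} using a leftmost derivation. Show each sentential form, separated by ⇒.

S⇒{S}S⇒{{S}S}S⇒{{{S}S}S}S⇒{{{{S}S}S}S}S⇒{{{{{}}S}S}S}S⇒{{{{{}}A}S}S}S⇒{{{{{}}()}S}S}S⇒{{{{{}}()}{}}S}S⇒{{{{{}}()}{}}{}}S⇒{{{{{}}()}{}}{}}{}

S ⇒ {S}S   [S → { S } S]
{S}S ⇒ {{S}S}S   [S → { S } S]
{{S}S}S ⇒ {{{S}S}S}S   [S → { S } S]
{{{S}S}S}S ⇒ {{{{S}S}S}S}S   [S → { S } S]
{{{{S}S}S}S}S ⇒ {{{{{}}S}S}S}S   [S → { }]
{{{{{}}S}S}S}S ⇒ {{{{{}}A}S}S}S   [S → A]
{{{{{}}A}S}S}S ⇒ {{{{{}}()}S}S}S   [A → ( )]
{{{{{}}()}S}S}S ⇒ {{{{{}}()}{}}S}S   [S → { }]
{{{{{}}()}{}}S}S ⇒ {{{{{}}()}{}}{}}S   [S → { }]
{{{{{}}()}{}}{}}S ⇒ {{{{{}}()}{}}{}}{}   [S → { }]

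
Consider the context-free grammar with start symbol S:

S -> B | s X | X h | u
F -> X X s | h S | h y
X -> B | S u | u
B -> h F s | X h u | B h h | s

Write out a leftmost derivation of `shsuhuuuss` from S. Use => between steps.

S => sX => sB => shFs => shXXss => shSuXss => shsXuXss => shsBuXss => shsXhuuXss => shsuhuuXss => shsuhuuuss

S => sX   [S -> s X]
sX => sB   [X -> B]
sB => shFs   [B -> h F s]
shFs => shXXss   [F -> X X s]
shXXss => shSuXss   [X -> S u]
shSuXss => shsXuXss   [S -> s X]
shsXuXss => shsBuXss   [X -> B]
shsBuXss => shsXhuuXss   [B -> X h u]
shsXhuuXss => shsuhuuXss   [X -> u]
shsuhuuXss => shsuhuuuss   [X -> u]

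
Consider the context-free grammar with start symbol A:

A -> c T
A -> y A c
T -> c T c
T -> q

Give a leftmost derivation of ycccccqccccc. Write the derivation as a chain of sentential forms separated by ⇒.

A ⇒ yAc ⇒ ycTc ⇒ yccTcc ⇒ ycccTccc ⇒ yccccTcccc ⇒ ycccccTccccc ⇒ ycccccqccccc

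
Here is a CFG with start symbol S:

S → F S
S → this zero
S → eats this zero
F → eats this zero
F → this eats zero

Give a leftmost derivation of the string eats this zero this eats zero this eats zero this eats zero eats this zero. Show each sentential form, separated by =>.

S => F S => eats this zero S => eats this zero F S => eats this zero this eats zero S => eats this zero this eats zero F S => eats this zero this eats zero this eats zero S => eats this zero this eats zero this eats zero F S => eats this zero this eats zero this eats zero this eats zero S => eats this zero this eats zero this eats zero this eats zero eats this zero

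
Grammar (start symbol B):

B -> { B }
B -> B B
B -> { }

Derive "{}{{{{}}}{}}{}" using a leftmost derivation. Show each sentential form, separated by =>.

B => BB => {}B => {}BB => {}{B}B => {}{BB}B => {}{{B}B}B => {}{{{B}}B}B => {}{{{{}}}B}B => {}{{{{}}}{}}B => {}{{{{}}}{}}{}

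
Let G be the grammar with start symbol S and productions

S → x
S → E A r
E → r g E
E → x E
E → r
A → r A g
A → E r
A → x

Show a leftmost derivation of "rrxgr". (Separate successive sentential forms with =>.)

S => EAr   [S → E A r]
EAr => rAr   [E → r]
rAr => rrAgr   [A → r A g]
rrAgr => rrxgr   [A → x]

S=>EAr=>rAr=>rrAgr=>rrxgr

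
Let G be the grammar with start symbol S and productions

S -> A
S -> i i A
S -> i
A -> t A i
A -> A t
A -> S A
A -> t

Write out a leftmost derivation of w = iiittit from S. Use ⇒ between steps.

S⇒iiA⇒iiAt⇒iiSAt⇒iiiAt⇒iiitAit⇒iiittit

S ⇒ iiA   [S -> i i A]
iiA ⇒ iiAt   [A -> A t]
iiAt ⇒ iiSAt   [A -> S A]
iiSAt ⇒ iiiAt   [S -> i]
iiiAt ⇒ iiitAit   [A -> t A i]
iiitAit ⇒ iiittit   [A -> t]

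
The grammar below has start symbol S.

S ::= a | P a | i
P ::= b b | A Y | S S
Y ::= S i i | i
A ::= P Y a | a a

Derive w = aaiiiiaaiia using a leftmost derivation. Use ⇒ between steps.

S ⇒ Pa ⇒ AYa ⇒ PYaYa ⇒ AYYaYa ⇒ aaYYaYa ⇒ aaSiiYaYa ⇒ aaiiiYaYa ⇒ aaiiiiaYa ⇒ aaiiiiaSiia ⇒ aaiiiiaaiia

S ⇒ Pa   [S ::= P a]
Pa ⇒ AYa   [P ::= A Y]
AYa ⇒ PYaYa   [A ::= P Y a]
PYaYa ⇒ AYYaYa   [P ::= A Y]
AYYaYa ⇒ aaYYaYa   [A ::= a a]
aaYYaYa ⇒ aaSiiYaYa   [Y ::= S i i]
aaSiiYaYa ⇒ aaiiiYaYa   [S ::= i]
aaiiiYaYa ⇒ aaiiiiaYa   [Y ::= i]
aaiiiiaYa ⇒ aaiiiiaSiia   [Y ::= S i i]
aaiiiiaSiia ⇒ aaiiiiaaiia   [S ::= a]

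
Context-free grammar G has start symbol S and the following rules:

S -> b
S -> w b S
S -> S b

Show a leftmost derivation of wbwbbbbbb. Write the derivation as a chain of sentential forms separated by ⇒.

S ⇒ Sb ⇒ Sbb ⇒ wbSbb ⇒ wbwbSbb ⇒ wbwbSbbb ⇒ wbwbSbbbb ⇒ wbwbbbbbb

S ⇒ Sb   [S -> S b]
Sb ⇒ Sbb   [S -> S b]
Sbb ⇒ wbSbb   [S -> w b S]
wbSbb ⇒ wbwbSbb   [S -> w b S]
wbwbSbb ⇒ wbwbSbbb   [S -> S b]
wbwbSbbb ⇒ wbwbSbbbb   [S -> S b]
wbwbSbbbb ⇒ wbwbbbbbb   [S -> b]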